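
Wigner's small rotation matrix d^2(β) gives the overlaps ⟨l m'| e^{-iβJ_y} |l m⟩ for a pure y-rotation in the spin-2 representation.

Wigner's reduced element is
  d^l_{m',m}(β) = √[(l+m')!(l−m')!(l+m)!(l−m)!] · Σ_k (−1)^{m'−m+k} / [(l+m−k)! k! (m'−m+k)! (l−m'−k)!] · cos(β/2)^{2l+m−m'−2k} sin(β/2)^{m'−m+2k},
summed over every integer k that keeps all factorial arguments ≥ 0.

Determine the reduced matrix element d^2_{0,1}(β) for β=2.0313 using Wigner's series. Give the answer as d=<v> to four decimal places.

d=-0.4876

d^2_{0,1}(β=2.0313) via Wigner's sum:
With c≡cos(β/2)=0.527068 and s≡sin(β/2)=0.849823, N=[2·2·6·1]^{1/2}=4.898979
k∈{1,2} keeps every argument non-negative
  k=1: (−1)^0·4.8990/(2)·0.5271^3·0.8498^1 = +0.304792
  k=2: (−1)^1·4.8990/(2)·0.5271^1·0.8498^3 = -0.792370
d^2_{0,1}(2.0313) = +0.304792 -0.792370 = -0.487578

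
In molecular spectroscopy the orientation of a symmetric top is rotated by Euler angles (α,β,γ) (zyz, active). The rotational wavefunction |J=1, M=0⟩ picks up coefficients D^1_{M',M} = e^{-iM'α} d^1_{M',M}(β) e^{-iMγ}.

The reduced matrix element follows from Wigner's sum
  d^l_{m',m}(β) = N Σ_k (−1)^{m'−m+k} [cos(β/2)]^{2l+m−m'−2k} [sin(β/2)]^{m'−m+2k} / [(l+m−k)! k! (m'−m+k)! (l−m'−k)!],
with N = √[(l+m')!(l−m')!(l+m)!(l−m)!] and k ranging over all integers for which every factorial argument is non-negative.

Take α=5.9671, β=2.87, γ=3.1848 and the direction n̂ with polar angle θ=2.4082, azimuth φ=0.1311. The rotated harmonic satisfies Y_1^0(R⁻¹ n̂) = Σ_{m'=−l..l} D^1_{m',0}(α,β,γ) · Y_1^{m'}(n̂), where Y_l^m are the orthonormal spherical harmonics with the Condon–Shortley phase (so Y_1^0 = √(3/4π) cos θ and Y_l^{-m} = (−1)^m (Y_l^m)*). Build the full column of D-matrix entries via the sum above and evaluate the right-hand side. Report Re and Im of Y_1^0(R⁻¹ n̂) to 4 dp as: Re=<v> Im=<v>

Re=0.4288 Im=0.0000

Need the full column D^1_{m',0} for m'=−1..1 at α=5.9671, β=2.87, γ=3.1848.
cos(β/2)=0.135379, sin(β/2)=0.990794
d^1_{-1,0}: single k=1 term ⇒ +0.189693;  D = +0.180295-0.058966i
d^1_{0,0}: k∈[0..1] ⇒ +0.018328 -0.981672 = -0.963345;  D = -0.963345+0.000000i
d^1_{1,0}: single k=0 term ⇒ -0.189693;  D = -0.180295-0.058966i
Y_1^{m'}(θ=2.4082,φ=0.1311) and Σ D·Y over m':
  (+0.1803-0.0590i)·(+0.2293-0.0302i)  (-0.9633+0.0000i)·(-0.3630+0.0000i)  (-0.1803-0.0590i)·(-0.2293-0.0302i)
Y_1^0(R⁻¹ n̂) = +0.428795+0.000000i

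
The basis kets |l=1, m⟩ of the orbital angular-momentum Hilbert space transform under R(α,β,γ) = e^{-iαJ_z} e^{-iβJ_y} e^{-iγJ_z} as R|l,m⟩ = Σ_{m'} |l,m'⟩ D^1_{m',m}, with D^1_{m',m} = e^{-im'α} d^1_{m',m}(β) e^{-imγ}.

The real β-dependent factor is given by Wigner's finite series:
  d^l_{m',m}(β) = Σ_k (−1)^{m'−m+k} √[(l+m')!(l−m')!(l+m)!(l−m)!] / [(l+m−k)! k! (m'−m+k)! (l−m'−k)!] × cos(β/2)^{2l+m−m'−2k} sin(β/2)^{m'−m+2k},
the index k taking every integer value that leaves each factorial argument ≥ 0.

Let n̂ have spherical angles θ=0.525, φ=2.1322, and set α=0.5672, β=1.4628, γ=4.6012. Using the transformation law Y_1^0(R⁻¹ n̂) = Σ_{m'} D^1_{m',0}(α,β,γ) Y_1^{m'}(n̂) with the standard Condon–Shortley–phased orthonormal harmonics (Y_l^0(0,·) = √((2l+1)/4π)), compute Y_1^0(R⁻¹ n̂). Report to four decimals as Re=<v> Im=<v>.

Re=0.0470 Im=0.0000

Need the full column D^1_{m',0} for m'=−1..1 at α=0.5672, β=1.4628, γ=4.6012.
cos(β/2)=0.744240, sin(β/2)=0.667912
d^1_{-1,0}: single k=1 term ⇒ +0.702987;  D = +0.592905+0.377696i
d^1_{0,0}: k∈[0..1] ⇒ +0.553893 -0.446107 = +0.107787;  D = +0.107787+0.000000i
d^1_{1,0}: single k=0 term ⇒ -0.702987;  D = -0.592905+0.377696i
Y_1^{m'}(θ=0.525,φ=2.1322) and Σ D·Y over m':
  (+0.5929+0.3777i)·(-0.0922-0.1466i)  (+0.1078+0.0000i)·(+0.4228+0.0000i)  (-0.5929+0.3777i)·(+0.0922-0.1466i)
Y_1^0(R⁻¹ n̂) = +0.046983+0.000000i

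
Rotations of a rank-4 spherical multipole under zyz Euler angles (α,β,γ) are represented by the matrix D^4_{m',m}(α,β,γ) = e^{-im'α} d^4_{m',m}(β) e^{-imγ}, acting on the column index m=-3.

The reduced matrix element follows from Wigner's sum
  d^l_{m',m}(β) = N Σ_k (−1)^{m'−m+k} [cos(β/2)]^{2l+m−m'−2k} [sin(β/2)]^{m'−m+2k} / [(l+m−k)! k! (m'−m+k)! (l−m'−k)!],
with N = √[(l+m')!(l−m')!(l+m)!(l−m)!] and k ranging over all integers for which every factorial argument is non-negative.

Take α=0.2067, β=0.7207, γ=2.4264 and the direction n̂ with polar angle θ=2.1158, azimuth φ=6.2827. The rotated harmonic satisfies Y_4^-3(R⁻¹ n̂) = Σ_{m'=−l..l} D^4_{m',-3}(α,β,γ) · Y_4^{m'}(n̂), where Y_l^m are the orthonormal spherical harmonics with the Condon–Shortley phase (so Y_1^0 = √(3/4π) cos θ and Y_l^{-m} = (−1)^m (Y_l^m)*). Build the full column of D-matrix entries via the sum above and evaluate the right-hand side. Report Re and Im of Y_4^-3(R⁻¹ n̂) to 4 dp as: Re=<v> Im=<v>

Re=0.0072 Im=0.1955

Need the full column D^4_{m',-3} for m'=−4..4 at α=0.2067, β=0.7207, γ=2.4264.
cos(β/2)=0.935773, sin(β/2)=0.352602
d^4_{-4,-3}: single k=1 term ⇒ +0.626649;  D = -0.156261+0.606854i
d^4_{-3,-3}: k∈[0..1] ⇒ +0.587984 -0.584375 = +0.003610;  D = -0.000164+0.003606i
d^4_{-2,-3}: k∈[0..1] ⇒ -0.828979 +0.353096 = -0.475883;  D = -0.076466-0.469700i
d^4_{-1,-3}: k∈[0..1] ⇒ +0.662619 -0.156798 = +0.505821;  D = +0.182008+0.471941i
d^4_{0,-3}: k∈[0..1] ⇒ -0.372196 +0.052844 = -0.319351;  D = -0.173616-0.268035i
d^4_{1,-3}: k∈[0..1] ⇒ +0.156798 -0.013357 = +0.143440;  D = +0.101030+0.101824i
d^4_{2,-3}: k∈[0..1] ⇒ -0.050133 +0.002373 = -0.047760;  D = -0.039881-0.026278i
d^4_{3,-3}: k∈[0..1] ⇒ +0.011780 -0.000239 = +0.011541;  D = +0.010735+0.004237i
d^4_{4,-3}: single k=0 term ⇒ -0.001794;  D = -0.001768-0.000302i
Y_4^{m'}(θ=2.1158,φ=6.2827) and Σ D·Y over m':
  (-0.1563+0.6069i)·(+0.2366+0.0005i)  (-0.0002+0.0036i)·(-0.4058-0.0006i)  (-0.0765-0.4697i)·(+0.2156+0.0002i)  (+0.1820+0.4719i)·(+0.2346+0.0001i)  (-0.1736-0.2680i)·(-0.2681+0.0000i)  (+0.1010+0.1018i)·(-0.2346+0.0001i)  (-0.0399-0.0263i)·(+0.2156-0.0002i)  (+0.0107+0.0042i)·(+0.4058-0.0006i)  (-0.0018-0.0003i)·(+0.2366-0.0005i)
Y_4^-3(R⁻¹ n̂) = +0.007250+0.195508i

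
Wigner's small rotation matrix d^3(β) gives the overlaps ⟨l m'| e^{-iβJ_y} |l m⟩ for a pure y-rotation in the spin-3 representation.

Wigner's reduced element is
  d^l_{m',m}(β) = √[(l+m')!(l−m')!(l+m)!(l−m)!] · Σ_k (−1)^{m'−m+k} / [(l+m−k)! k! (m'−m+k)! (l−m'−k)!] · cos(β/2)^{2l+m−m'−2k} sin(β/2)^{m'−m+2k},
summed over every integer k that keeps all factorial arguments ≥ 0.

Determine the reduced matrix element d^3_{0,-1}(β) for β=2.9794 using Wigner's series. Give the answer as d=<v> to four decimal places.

d=-0.2706

d^3_{0,-1}(β=2.9794) via Wigner's sum:
c=cos(2.9794/2)=0.081007, s=sin(2.9794/2)=0.996713; N=√[6·6·2·24]=41.569219
The bounds max(0,m−m')=0 and min(l+m,l−m')=2 give 3 terms
  k=0: (−1)^1·41.5692/(12)·0.0810^5·0.9967^1 = -0.000012
  k=1: (−1)^2·41.5692/(4)·0.0810^3·0.9967^3 = +0.005470
  k=2: (−1)^3·41.5692/(12)·0.0810^1·0.9967^5 = -0.276037
d^3_{0,-1}(2.9794) = -0.000012 +0.005470 -0.276037 = -0.270579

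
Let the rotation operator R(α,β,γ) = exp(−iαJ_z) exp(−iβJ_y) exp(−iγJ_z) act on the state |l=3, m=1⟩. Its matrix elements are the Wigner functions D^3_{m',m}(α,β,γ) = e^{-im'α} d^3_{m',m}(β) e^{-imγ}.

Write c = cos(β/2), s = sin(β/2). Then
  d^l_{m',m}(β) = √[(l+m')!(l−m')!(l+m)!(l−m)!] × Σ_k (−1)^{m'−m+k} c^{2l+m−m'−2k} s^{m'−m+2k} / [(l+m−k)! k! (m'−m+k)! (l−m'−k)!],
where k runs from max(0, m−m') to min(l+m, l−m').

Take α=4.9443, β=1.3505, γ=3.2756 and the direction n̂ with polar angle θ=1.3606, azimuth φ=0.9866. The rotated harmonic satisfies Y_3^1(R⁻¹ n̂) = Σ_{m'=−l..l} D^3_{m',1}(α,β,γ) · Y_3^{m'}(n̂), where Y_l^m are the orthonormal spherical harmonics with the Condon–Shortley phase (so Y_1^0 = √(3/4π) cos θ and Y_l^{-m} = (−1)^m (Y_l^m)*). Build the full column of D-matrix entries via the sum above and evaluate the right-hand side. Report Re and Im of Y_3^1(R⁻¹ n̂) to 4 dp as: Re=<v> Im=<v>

Need the full column D^3_{m',1} for m'=−3..3 at α=4.9443, β=1.3505, γ=3.2756.
cos(β/2)=0.780551, sin(β/2)=0.625092
d^3_{-3,1}: single k=4 term ⇒ +0.360267;  D = +0.191896-0.304908i
d^3_{-2,1}: k∈[3..4] ⇒ +0.734626 -0.235571 = +0.499054;  D = +0.472157+0.161628i
d^3_{-1,1}: k∈[2..4] ⇒ +0.870250 -0.744165 +0.059658 = +0.185743;  D = -0.018156+0.184853i
d^3_{0,1}: k∈[1..3] ⇒ +0.627394 -1.207113 +0.258055 = -0.321664;  D = +0.318780-0.042976i
d^3_{1,1}: k∈[0..2] ⇒ +0.226155 -1.160334 +0.558124 = -0.376055;  D = +0.134555+0.351158i
d^3_{2,1}: k∈[0..1] ⇒ -0.572730 +0.734626 = +0.161896;  D = +0.133817-0.091123i
d^3_{3,1}: single k=0 term ⇒ +0.561744;  D = +0.414430+0.379215i
Y_3^{m'}(θ=1.3606,φ=0.9866) and Σ D·Y over m':
  (+0.1919-0.3049i)·(-0.3838-0.0706i)  (+0.4722+0.1616i)·(-0.0799-0.1877i)  (-0.0182+0.1849i)·(-0.1364+0.2063i)  (+0.3188-0.0430i)·(-0.2166+0.0000i)  (+0.1346+0.3512i)·(+0.1364+0.2063i)  (+0.1338-0.0911i)·(-0.0799+0.1877i)  (+0.4144+0.3792i)·(+0.3838-0.0706i)
Y_3^1(R⁻¹ n̂) = -0.069100+0.206688i

Re=-0.0691 Im=0.2067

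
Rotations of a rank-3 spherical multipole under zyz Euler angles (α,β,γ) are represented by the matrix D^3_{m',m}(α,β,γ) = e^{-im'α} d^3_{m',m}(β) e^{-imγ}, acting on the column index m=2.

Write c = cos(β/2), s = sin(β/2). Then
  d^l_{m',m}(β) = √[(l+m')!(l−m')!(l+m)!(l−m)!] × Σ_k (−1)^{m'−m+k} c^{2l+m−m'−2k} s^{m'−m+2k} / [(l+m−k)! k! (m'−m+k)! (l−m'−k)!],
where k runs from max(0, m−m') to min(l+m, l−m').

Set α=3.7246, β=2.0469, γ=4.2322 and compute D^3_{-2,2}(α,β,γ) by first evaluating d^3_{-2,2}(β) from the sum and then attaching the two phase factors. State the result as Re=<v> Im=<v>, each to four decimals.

D^3_{-2,2}(3.7246,2.0469,4.2322) = e^{-i·-2·3.7246}·d^3_{-2,2}(2.0469)·e^{-i·2·4.2322}. Compute d first:
Half-angle: c=0.520423, s=0.853909. N=√(1·120·120·1)=120.000000
k: max(0,(2)−(-2))=4 … min(3+(2),3−(-2))=5
  k=4: (−1)^0·120.0000/(24)·0.5204^2·0.8539^4 = +0.719993
  k=5: (−1)^1·120.0000/(120)·0.5204^0·0.8539^6 = -0.387675
d^3_{-2,2}(2.0469) = +0.719993 -0.387675 = +0.332318
Attach z-rotation phases: D = e^{-i(-2)(3.7246)}·(+0.332318)·e^{-i(2)(4.2322)} = +0.175281-0.282333i

Re=0.1753 Im=-0.2823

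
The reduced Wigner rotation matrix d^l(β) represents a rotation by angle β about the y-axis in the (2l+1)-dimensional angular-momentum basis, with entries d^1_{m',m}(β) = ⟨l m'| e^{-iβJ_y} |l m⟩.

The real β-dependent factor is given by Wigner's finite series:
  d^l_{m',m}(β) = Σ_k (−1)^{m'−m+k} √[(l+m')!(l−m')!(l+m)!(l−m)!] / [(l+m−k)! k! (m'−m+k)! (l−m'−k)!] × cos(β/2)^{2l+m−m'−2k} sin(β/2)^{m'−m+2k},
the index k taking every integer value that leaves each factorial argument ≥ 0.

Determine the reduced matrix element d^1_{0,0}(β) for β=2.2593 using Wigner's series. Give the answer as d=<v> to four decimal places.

d^1_{0,0}(β=2.2593) via Wigner's sum:
With c≡cos(β/2)=0.426976 and s≡sin(β/2)=0.904263, N=[1·1·1·1]^{1/2}=1.000000
k: max(0,(0)−(0))=0 … min(1+(0),1−(0))=1
  k=0: (−1)^0·1.0000/(1)·0.4270^2·0.9043^0 = +0.182309
  k=1: (−1)^1·1.0000/(1)·0.4270^0·0.9043^2 = -0.817691
d^1_{0,0}(2.2593) = +0.182309 -0.817691 = -0.635382

d=-0.6354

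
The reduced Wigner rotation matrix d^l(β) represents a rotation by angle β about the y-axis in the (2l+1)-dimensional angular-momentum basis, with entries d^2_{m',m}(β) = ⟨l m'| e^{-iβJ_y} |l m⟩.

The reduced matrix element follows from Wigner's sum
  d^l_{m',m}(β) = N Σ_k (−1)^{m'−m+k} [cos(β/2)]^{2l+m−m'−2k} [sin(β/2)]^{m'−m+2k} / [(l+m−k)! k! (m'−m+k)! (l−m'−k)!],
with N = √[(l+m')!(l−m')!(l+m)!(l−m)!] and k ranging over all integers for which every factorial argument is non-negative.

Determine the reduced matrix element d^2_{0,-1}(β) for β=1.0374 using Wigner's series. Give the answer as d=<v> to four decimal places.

d^2_{0,-1}(β=1.0374) via Wigner's sum:
Half-angle: c=0.868464, s=0.495752. N=√(2·2·1·6)=4.898979
Admissible k: 0..1 (factorial args all ≥0)
  k=0: (−1)^1·4.8990/(2)·0.8685^3·0.4958^1 = -0.795419
  k=1: (−1)^2·4.8990/(2)·0.8685^1·0.4958^3 = +0.259191
d^2_{0,-1}(1.0374) = -0.795419 +0.259191 = -0.536228

d=-0.5362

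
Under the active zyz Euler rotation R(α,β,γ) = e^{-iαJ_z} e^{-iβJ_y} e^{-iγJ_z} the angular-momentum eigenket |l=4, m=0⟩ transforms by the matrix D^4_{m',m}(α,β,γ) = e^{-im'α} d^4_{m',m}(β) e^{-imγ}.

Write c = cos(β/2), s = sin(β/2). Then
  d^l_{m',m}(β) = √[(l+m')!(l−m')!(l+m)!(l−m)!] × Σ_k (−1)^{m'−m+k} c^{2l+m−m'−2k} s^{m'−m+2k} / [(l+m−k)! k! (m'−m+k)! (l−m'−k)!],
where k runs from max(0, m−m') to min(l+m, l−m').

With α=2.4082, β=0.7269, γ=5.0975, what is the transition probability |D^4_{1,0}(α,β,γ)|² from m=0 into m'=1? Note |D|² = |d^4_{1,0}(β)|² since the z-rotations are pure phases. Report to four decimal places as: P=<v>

P=0.0636

D^4_{1,0}(2.4082,0.7269,5.0975) = e^{-i·1·2.4082}·d^4_{1,0}(0.7269)·e^{-i·0·5.0975}. Compute d first:
With c≡cos(β/2)=0.934676 and s≡sin(β/2)=0.355501, N=[120·6·24·24]^{1/2}=643.987578
Admissible k: 0..3 (factorial args all ≥0)
  k=0: (−1)^1·643.9876/(144)·0.9347^7·0.3555^1 = -0.990793
  k=1: (−1)^2·643.9876/(24)·0.9347^5·0.3555^3 = +0.859991
  k=2: (−1)^3·643.9876/(24)·0.9347^3·0.3555^5 = -0.124409
  k=3: (−1)^4·643.9876/(144)·0.9347^1·0.3555^7 = +0.003000
d^4_{1,0}(0.7269) = -0.990793 +0.859991 -0.124409 +0.003000 = -0.252212
|D^4_{1,0}|² = |d^4_{1,0}(β)|² = (-0.252212)² = 0.063611 (the z-rotation phases have unit modulus)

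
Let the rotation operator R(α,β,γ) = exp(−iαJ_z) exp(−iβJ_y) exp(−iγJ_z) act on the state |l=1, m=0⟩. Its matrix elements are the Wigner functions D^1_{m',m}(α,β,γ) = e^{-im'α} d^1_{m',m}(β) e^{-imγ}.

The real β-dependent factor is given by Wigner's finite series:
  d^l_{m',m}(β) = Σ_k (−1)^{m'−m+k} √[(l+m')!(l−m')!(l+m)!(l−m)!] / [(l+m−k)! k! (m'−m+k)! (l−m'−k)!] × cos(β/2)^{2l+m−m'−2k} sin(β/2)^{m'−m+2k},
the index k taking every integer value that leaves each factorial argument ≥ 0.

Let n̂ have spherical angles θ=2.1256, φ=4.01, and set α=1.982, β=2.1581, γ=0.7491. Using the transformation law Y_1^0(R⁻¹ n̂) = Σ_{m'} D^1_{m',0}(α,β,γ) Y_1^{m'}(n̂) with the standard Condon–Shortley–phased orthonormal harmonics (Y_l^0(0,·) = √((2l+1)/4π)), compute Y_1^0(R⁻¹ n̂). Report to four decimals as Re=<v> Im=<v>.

Re=-0.0100 Im=0.0000

Need the full column D^1_{m',0} for m'=−1..1 at α=1.982, β=2.1581, γ=0.7491.
cos(β/2)=0.472166, sin(β/2)=0.881510
d^1_{-1,0}: single k=1 term ⇒ +0.588622;  D = -0.235280+0.539555i
d^1_{0,0}: k∈[0..1] ⇒ +0.222941 -0.777059 = -0.554119;  D = -0.554119+0.000000i
d^1_{1,0}: single k=0 term ⇒ -0.588622;  D = +0.235280+0.539555i
Y_1^{m'}(θ=2.1256,φ=4.01) and Σ D·Y over m':
  (-0.2353+0.5396i)·(-0.1897+0.2242i)  (-0.5541+0.0000i)·(-0.2574+0.0000i)  (+0.2353+0.5396i)·(+0.1897+0.2242i)
Y_1^0(R⁻¹ n̂) = -0.009995+0.000000i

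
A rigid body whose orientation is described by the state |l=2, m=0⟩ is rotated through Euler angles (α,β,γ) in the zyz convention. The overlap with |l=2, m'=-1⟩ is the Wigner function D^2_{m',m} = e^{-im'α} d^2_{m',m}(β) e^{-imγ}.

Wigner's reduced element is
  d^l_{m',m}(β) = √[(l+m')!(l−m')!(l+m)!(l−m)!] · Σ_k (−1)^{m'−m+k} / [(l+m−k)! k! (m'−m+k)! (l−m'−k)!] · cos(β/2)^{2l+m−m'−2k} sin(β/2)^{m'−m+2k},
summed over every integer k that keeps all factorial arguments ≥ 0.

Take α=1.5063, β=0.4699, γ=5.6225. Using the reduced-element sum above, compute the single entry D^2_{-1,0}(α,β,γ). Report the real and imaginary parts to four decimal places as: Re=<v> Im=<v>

Re=0.0319 Im=0.4934

First d^2_{-1,0}(β=0.4699), then the phase factors e^{-i(-1)α} and e^{-i(0)γ}:
With c≡cos(β/2)=0.972526 and s≡sin(β/2)=0.232794, N=[1·6·2·2]^{1/2}=4.898979
k∈{1,2} keeps every argument non-negative
  k=1: (−1)^0·4.8990/(2)·0.9725^3·0.2328^1 = +0.524508
  k=2: (−1)^1·4.8990/(2)·0.9725^1·0.2328^3 = -0.030053
d^2_{-1,0}(0.4699) = +0.524508 -0.030053 = +0.494454
D = (+0.064452+0.997921i)·(+0.494454)·(+1.000000+0.000000i) = +0.031868+0.493426i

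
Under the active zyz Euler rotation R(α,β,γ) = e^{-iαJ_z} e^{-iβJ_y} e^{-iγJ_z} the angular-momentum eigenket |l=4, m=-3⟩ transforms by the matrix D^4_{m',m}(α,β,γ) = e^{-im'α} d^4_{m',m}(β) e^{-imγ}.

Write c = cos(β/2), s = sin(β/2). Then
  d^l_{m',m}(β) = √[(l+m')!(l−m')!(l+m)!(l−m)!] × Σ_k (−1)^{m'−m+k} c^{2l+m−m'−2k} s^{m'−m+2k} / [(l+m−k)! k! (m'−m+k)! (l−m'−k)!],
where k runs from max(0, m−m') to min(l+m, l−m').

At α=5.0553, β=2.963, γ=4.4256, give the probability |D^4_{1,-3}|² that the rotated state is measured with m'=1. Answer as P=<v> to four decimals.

First d^4_{1,-3}(β=2.963), then the phase factors e^{-i(1)α} and e^{-i(-3)γ}:
With c≡cos(β/2)=0.089178 and s≡sin(β/2)=0.996016, N=[120·6·1·5040]^{1/2}=1904.940944
k: max(0,(-3)−(1))=0 … min(4+(-3),4−(1))=1
  k=0: (−1)^4·1904.9409/(144)·0.0892^4·0.9960^4 = +0.000823
  k=1: (−1)^5·1904.9409/(240)·0.0892^2·0.9960^6 = -0.061628
d^4_{1,-3}(2.963) = +0.000823 -0.061628 = -0.060805
|D^4_{1,-3}|² = |d^4_{1,-3}(β)|² = (-0.060805)² = 0.003697 (the z-rotation phases have unit modulus)

P=0.0037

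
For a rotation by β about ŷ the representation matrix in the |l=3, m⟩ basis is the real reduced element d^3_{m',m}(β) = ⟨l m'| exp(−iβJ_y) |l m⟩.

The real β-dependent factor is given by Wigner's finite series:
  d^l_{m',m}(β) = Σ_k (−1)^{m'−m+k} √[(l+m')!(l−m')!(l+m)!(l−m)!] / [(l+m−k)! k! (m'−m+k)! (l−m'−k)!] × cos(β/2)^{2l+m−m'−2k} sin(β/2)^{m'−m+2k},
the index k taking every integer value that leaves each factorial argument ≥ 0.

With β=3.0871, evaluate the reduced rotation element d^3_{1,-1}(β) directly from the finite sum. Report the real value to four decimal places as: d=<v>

d=0.9918

d^3_{1,-1}(β=3.0871) via Wigner's sum:
Half-angle: c=0.027243, s=0.999629. N=√(24·2·2·24)=48.000000
The bounds max(0,m−m')=0 and min(l+m,l−m')=2 give 3 terms
  k=0: (−1)^2·48.0000/(8)·0.0272^4·0.9996^2 = +0.000003
  k=1: (−1)^3·48.0000/(6)·0.0272^2·0.9996^4 = -0.005929
  k=2: (−1)^4·48.0000/(48)·0.0272^0·0.9996^6 = +0.997775
d^3_{1,-1}(3.0871) = +0.000003 -0.005929 +0.997775 = +0.991850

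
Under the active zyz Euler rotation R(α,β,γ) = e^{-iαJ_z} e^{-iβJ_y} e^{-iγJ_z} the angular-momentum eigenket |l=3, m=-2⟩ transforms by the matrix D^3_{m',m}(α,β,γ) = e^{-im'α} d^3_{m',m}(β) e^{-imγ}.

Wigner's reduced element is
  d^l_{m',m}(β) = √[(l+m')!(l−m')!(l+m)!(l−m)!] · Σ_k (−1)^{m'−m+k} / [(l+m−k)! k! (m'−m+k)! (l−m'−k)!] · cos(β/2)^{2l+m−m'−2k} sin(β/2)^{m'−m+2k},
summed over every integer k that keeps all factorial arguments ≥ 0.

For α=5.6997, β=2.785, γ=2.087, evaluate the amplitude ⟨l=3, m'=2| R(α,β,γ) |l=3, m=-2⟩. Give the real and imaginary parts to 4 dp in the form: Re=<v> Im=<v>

First d^3_{2,-2}(β=2.785), then the phase factors e^{-i(2)α} and e^{-i(-2)γ}:
c=cos(2.785/2)=0.177353, s=sin(2.785/2)=0.984147; N=√[120·1·1·120]=120.000000
The bounds max(0,m−m')=0 and min(l+m,l−m')=1 give 2 terms
  k=0: (−1)^4·120.0000/(24)·0.1774^2·0.9841^4 = +0.147533
  k=1: (−1)^5·120.0000/(120)·0.1774^0·0.9841^6 = -0.908575
d^3_{2,-2}(2.785) = +0.147533 -0.908575 = -0.761042
D = (+0.392939+0.919564i)·(-0.761042)·(-0.512754-0.858536i) = -0.447491+0.615578i

Re=-0.4475 Im=0.6156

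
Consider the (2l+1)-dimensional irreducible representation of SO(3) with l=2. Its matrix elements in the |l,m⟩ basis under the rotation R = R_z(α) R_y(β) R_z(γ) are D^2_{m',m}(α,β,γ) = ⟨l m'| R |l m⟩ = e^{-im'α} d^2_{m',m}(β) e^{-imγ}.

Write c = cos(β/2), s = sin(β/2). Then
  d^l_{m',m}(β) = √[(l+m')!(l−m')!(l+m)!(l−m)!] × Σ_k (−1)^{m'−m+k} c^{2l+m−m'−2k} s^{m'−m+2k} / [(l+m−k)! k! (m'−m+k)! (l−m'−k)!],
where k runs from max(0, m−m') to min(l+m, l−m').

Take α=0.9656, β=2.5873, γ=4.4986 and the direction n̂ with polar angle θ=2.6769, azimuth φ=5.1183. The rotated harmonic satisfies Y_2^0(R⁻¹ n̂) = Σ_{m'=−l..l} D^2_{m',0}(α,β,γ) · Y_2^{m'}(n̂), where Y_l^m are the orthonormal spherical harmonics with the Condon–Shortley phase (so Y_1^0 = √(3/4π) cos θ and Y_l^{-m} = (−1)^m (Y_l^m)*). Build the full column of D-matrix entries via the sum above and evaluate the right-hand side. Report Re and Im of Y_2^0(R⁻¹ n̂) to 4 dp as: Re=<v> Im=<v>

Need the full column D^2_{m',0} for m'=−2..2 at α=0.9656, β=2.5873, γ=4.4986.
cos(β/2)=0.273612, sin(β/2)=0.961840
d^2_{-2,0}: single k=2 term ⇒ +0.169649;  D = -0.059827+0.158750i
d^2_{-1,0}: k∈[1..2] ⇒ +0.048260 -0.596375 = -0.548115;  D = -0.311836-0.450765i
d^2_{0,0}: k∈[0..2] ⇒ +0.005605 -0.277036 +0.855878 = +0.584446;  D = +0.584446+0.000000i
d^2_{1,0}: k∈[0..1] ⇒ -0.048260 +0.596375 = +0.548115;  D = +0.311836-0.450765i
d^2_{2,0}: single k=0 term ⇒ +0.169649;  D = -0.059827-0.158750i
Y_2^{m'}(θ=2.6769,φ=5.1183) and Σ D·Y over m':
  (-0.0598+0.1587i)·(-0.0534+0.0563i)  (-0.3118-0.4508i)·(-0.1222-0.2844i)  (+0.5844+0.0000i)·(+0.4408+0.0000i)  (+0.3118-0.4508i)·(+0.1222-0.2844i)  (-0.0598-0.1587i)·(-0.0534-0.0563i)
Y_2^0(R⁻¹ n̂) = +0.065981-0.000000i

Re=0.0660 Im=0.0000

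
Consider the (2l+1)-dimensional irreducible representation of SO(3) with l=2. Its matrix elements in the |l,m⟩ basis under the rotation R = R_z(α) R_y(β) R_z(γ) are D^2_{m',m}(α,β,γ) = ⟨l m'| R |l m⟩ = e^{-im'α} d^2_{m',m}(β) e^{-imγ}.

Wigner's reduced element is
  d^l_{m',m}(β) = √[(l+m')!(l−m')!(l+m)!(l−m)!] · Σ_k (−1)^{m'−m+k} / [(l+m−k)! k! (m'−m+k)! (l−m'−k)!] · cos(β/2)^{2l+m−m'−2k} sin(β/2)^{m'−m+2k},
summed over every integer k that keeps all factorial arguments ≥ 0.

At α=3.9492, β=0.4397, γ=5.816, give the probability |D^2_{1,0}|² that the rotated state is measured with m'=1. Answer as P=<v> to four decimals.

P=0.2225

First d^2_{1,0}(β=0.4397), then the phase factors e^{-i(1)α} and e^{-i(0)γ}:
Half-angle: c=0.975930, s=0.218083. N=√(6·1·2·2)=4.898979
Admissible k: 0..1 (factorial args all ≥0)
  k=0: (−1)^1·4.8990/(2)·0.9759^3·0.2181^1 = -0.496540
  k=1: (−1)^2·4.8990/(2)·0.9759^1·0.2181^3 = +0.024795
d^2_{1,0}(0.4397) = -0.496540 +0.024795 = -0.471745
|D^2_{1,0}|² = |d^2_{1,0}(β)|² = (-0.471745)² = 0.222543 (the z-rotation phases have unit modulus)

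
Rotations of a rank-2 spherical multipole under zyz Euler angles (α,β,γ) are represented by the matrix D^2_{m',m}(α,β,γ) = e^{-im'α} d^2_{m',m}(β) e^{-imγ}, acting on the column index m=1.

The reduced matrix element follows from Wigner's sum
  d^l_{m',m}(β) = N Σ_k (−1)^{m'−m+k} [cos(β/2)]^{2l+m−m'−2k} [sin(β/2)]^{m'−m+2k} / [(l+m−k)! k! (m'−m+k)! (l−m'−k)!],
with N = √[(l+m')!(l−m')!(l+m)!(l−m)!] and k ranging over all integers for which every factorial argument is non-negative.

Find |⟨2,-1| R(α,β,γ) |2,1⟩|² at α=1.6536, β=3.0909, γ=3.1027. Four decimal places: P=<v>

P=0.9936

Split into d^2_{-1,1}(β=3.0909) × two z-phases.
Half-angle: c=0.025344, s=0.999679. N=√(1·6·6·1)=6.000000
k∈{2,3} keeps every argument non-negative
  k=2: (−1)^0·6.0000/(2)·0.0253^2·0.9997^2 = +0.001926
  k=3: (−1)^1·6.0000/(6)·0.0253^0·0.9997^4 = -0.998716
d^2_{-1,1}(3.0909) = +0.001926 -0.998716 = -0.996790
|D^2_{-1,1}|² = |d^2_{-1,1}(β)|² = (-0.996790)² = 0.993591 (the z-rotation phases have unit modulus)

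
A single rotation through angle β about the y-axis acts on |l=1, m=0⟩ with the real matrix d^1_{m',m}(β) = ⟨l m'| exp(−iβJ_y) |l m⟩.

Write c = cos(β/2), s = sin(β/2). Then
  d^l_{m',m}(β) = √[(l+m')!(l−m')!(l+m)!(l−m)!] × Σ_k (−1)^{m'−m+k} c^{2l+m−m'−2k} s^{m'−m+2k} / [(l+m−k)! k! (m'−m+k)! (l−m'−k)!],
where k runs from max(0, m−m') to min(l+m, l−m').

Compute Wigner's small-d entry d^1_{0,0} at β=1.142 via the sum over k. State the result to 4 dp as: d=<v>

d^1_{0,0}(β=1.142) via Wigner's sum:
With c≡cos(β/2)=0.841361 and s≡sin(β/2)=0.540474, N=[1·1·1·1]^{1/2}=1.000000
k∈{0,1} keeps every argument non-negative
  k=0: (−1)^0·1.0000/(1)·0.8414^2·0.5405^0 = +0.707888
  k=1: (−1)^1·1.0000/(1)·0.8414^0·0.5405^2 = -0.292112
d^1_{0,0}(1.142) = +0.707888 -0.292112 = +0.415776

d=0.4158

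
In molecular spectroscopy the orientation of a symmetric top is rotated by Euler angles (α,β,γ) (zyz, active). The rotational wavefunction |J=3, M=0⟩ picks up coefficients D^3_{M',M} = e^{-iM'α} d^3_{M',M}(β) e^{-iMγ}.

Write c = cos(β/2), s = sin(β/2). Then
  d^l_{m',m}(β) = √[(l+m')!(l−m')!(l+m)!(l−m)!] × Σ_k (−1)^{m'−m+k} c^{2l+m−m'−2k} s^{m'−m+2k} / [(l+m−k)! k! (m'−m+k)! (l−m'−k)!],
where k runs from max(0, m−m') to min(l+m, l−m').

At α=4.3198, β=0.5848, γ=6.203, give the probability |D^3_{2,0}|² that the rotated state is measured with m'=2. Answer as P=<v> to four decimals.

P=0.1211

First d^3_{2,0}(β=0.5848), then the phase factors e^{-i(2)α} and e^{-i(0)γ}:
Half-angle: c=0.957555, s=0.288251. N=√(120·1·6·6)=65.726707
Admissible k: 0..1 (factorial args all ≥0)
  k=0: (−1)^2·65.7267/(12)·0.9576^4·0.2883^2 = +0.382611
  k=1: (−1)^3·65.7267/(12)·0.9576^2·0.2883^4 = -0.034671
d^3_{2,0}(0.5848) = +0.382611 -0.034671 = +0.347940
|D^3_{2,0}|² = |d^3_{2,0}(β)|² = (+0.347940)² = 0.121062 (the z-rotation phases have unit modulus)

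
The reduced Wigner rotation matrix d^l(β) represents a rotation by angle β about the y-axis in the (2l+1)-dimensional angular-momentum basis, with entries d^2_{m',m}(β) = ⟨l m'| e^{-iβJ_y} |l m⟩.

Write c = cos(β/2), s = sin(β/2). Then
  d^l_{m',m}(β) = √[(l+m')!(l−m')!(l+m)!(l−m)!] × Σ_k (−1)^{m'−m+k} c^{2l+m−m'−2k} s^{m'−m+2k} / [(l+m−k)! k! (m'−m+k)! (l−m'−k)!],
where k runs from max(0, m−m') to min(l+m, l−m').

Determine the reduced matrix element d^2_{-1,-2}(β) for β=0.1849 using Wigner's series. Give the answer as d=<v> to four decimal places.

d^2_{-1,-2}(β=0.1849) via Wigner's sum:
c=cos(0.1849/2)=0.995730, s=sin(0.1849/2)=0.092318; N=√[1·6·1·24]=12.000000
k∈{0} keeps every argument non-negative
  k=0: (−1)^1·12.0000/(6)·0.9957^3·0.0923^1 = -0.182281
d^2_{-1,-2}(0.1849) = -0.182281

d=-0.1823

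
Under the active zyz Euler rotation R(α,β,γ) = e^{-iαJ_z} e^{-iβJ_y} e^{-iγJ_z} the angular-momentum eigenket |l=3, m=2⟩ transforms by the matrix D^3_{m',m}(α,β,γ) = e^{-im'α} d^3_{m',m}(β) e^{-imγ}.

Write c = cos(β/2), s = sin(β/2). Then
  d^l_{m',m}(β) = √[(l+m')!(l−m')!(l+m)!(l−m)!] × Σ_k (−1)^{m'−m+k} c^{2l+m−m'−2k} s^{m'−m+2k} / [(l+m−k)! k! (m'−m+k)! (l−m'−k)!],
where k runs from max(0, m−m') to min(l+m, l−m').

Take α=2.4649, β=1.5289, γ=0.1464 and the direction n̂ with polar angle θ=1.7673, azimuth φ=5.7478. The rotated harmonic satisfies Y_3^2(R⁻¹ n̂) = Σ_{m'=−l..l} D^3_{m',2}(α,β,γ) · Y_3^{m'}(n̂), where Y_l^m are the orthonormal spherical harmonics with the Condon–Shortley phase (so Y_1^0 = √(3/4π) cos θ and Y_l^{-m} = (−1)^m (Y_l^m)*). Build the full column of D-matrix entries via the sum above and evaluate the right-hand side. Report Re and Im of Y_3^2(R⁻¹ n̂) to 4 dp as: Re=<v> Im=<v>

Need the full column D^3_{m',2} for m'=−3..3 at α=2.4649, β=1.5289, γ=0.1464.
cos(β/2)=0.721763, sin(β/2)=0.692140
d^3_{-3,2}: single k=5 term ⇒ +0.280828;  D = +0.191851+0.205080i
d^3_{-2,2}: k∈[4..5] ⇒ +0.597772 -0.109942 = +0.487830;  D = -0.036742-0.486444i
d^3_{-1,2}: k∈[3..4] ⇒ +0.788490 -0.362547 = +0.425943;  D = -0.240963+0.351232i
d^3_{0,2}: k∈[2..3] ⇒ +0.712078 -0.654826 = +0.057252;  D = +0.054815-0.016525i
d^3_{1,2}: k∈[1..2] ⇒ +0.428714 -0.788490 = -0.359776;  D = +0.333589+0.134748i
d^3_{2,2}: k∈[0..1] ⇒ +0.141374 -0.650035 = -0.508662;  D = -0.248411-0.443879i
d^3_{3,2}: single k=0 term ⇒ -0.332080;  D = -0.055030+0.327489i
Y_3^{m'}(θ=1.7673,φ=5.7478) and Σ D·Y over m':
  (+0.1919+0.2051i)·(-0.0139+0.3934i)  (-0.0367-0.4864i)·(-0.0920-0.1684i)  (-0.2410+0.3512i)·(-0.2207-0.1309i)  (+0.0548-0.0165i)·(+0.2047+0.0000i)  (+0.3336+0.1347i)·(+0.2207-0.1309i)  (-0.2484-0.4439i)·(-0.0920+0.1684i)  (-0.0550+0.3275i)·(+0.0139+0.3934i)
Y_3^2(R⁻¹ n̂) = +0.007752+0.042205i

Re=0.0078 Im=0.0422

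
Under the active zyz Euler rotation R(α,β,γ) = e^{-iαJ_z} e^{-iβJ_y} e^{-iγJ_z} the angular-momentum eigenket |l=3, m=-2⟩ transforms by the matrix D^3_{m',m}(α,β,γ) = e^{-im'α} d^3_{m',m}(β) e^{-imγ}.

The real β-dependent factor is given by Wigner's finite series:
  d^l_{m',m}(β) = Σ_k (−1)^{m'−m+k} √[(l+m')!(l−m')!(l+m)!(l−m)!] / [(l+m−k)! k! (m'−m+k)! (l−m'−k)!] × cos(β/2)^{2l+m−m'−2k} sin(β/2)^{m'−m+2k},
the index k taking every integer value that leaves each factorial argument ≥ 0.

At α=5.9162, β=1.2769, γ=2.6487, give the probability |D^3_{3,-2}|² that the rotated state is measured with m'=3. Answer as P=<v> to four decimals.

P=0.0219

First d^3_{3,-2}(β=1.2769), then the phase factors e^{-i(3)α} and e^{-i(-2)γ}:
With c≡cos(β/2)=0.803020 and s≡sin(β/2)=0.595951, N=[720·1·1·120]^{1/2}=293.938769
k: max(0,(-2)−(3))=0 … min(3+(-2),3−(3))=0
  k=0: (−1)^5·293.9388/(120)·0.8030^1·0.5960^5 = -0.147862
d^3_{3,-2}(1.2769) = -0.147862
|D^3_{3,-2}|² = |d^3_{3,-2}(β)|² = (-0.147862)² = 0.021863 (the z-rotation phases have unit modulus)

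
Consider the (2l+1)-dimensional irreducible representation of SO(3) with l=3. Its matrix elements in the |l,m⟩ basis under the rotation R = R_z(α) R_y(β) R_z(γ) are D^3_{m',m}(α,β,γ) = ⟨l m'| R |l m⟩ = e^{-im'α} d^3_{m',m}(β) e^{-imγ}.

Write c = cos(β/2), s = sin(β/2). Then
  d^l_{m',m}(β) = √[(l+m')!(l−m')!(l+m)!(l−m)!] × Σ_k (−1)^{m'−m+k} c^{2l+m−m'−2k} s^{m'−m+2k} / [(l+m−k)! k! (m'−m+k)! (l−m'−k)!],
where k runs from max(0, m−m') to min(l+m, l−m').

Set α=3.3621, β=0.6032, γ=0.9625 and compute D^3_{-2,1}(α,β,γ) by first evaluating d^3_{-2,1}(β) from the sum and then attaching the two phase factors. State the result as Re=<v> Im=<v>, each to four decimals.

Split into d^3_{-2,1}(β=0.6032) × two z-phases.
With c≡cos(β/2)=0.954862 and s≡sin(β/2)=0.297048, N=[1·120·24·2]^{1/2}=75.894664
Admissible k: 3..4 (factorial args all ≥0)
  k=3: (−1)^0·75.8947/(12)·0.9549^3·0.2970^3 = +0.144322
  k=4: (−1)^1·75.8947/(24)·0.9549^1·0.2970^5 = -0.006984
d^3_{-2,1}(0.6032) = +0.144322 -0.006984 = +0.137339
D = (+0.904319+0.426857i)·(+0.137339)·(+0.571470-0.820623i) = +0.119084-0.068418i

Re=0.1191 Im=-0.0684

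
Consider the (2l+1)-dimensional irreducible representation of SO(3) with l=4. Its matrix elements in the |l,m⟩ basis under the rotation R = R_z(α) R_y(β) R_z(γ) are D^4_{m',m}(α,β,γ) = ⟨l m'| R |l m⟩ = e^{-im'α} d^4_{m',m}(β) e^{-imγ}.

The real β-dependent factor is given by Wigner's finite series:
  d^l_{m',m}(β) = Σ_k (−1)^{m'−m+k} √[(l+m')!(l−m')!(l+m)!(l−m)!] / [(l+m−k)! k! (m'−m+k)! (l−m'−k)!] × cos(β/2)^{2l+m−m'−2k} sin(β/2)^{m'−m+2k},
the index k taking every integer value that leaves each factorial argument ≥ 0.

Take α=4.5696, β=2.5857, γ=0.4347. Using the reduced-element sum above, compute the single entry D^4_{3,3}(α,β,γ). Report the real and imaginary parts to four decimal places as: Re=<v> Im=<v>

Re=0.0021 Im=0.0017

First d^4_{3,3}(β=2.5857), then the phase factors e^{-i(3)α} and e^{-i(3)γ}:
Half-angle: c=0.274381, s=0.961621. N=√(5040·1·5040·1)=5040.000000
k∈{0,1} keeps every argument non-negative
  k=0: (−1)^0·5040.0000/(5040)·0.2744^8·0.9616^0 = +0.000032
  k=1: (−1)^1·5040.0000/(720)·0.2744^6·0.9616^2 = -0.002762
d^4_{3,3}(2.5857) = +0.000032 -0.002762 = -0.002730
Phases: e^{-i·(3)·4.5696}=+0.415386-0.909645i, e^{-i·(3)·0.4347}=+0.263546-0.964647i ⇒ D=+0.002097+0.001748i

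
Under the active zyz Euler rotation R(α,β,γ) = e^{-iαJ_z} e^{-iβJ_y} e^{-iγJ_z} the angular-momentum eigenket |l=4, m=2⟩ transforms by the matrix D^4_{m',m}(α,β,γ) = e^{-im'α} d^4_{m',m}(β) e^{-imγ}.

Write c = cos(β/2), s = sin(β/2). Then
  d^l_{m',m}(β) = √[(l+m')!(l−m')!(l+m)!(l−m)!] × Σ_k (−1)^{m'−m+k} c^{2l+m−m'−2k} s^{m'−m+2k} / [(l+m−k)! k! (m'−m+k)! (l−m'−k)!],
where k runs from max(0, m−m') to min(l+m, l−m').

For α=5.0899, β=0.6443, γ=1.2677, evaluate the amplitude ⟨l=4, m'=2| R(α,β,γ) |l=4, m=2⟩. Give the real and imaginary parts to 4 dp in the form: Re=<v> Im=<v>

First d^4_{2,2}(β=0.6443), then the phase factors e^{-i(2)α} and e^{-i(2)γ}:
c=cos(0.6443/2)=0.948557, s=sin(0.6443/2)=0.316607; N=√[720·2·720·2]=1440.000000
k: max(0,(2)−(2))=0 … min(4+(2),4−(2))=2
  k=0: (−1)^0·1440.0000/(1440)·0.9486^8·0.3166^0 = +0.655401
  k=1: (−1)^1·1440.0000/(120)·0.9486^6·0.3166^2 = -0.876197
  k=2: (−1)^2·1440.0000/(96)·0.9486^4·0.3166^4 = +0.122018
d^4_{2,2}(0.6443) = +0.655401 -0.876197 +0.122018 = -0.098778
D = (-0.728256+0.685305i)·(-0.098778)·(-0.821823-0.569743i) = -0.097686+0.014647i

Re=-0.0977 Im=0.0146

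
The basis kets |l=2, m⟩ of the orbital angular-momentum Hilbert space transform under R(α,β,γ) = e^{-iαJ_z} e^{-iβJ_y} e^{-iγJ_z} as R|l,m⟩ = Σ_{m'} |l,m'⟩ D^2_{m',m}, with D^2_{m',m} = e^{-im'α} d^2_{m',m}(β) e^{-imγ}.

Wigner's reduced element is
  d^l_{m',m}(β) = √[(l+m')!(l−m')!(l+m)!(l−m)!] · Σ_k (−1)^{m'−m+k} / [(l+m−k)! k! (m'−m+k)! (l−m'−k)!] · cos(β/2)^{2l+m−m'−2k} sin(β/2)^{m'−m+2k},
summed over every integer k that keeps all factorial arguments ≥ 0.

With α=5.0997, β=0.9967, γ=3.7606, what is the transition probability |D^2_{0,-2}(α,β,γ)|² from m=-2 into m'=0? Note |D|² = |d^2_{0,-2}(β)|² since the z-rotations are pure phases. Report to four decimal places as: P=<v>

D^2_{0,-2}(5.0997,0.9967,3.7606) = e^{-i·0·5.0997}·d^2_{0,-2}(0.9967)·e^{-i·-2·3.7606}. Compute d first:
With c≡cos(β/2)=0.878372 and s≡sin(β/2)=0.477977, N=[2·2·1·24]^{1/2}=9.797959
Admissible k: 0..0 (factorial args all ≥0)
  k=0: (−1)^2·9.7980/(4)·0.8784^2·0.4780^2 = +0.431764
d^2_{0,-2}(0.9967) = +0.431764
|D^2_{0,-2}|² = |d^2_{0,-2}(β)|² = (+0.431764)² = 0.186420 (the z-rotation phases have unit modulus)

P=0.1864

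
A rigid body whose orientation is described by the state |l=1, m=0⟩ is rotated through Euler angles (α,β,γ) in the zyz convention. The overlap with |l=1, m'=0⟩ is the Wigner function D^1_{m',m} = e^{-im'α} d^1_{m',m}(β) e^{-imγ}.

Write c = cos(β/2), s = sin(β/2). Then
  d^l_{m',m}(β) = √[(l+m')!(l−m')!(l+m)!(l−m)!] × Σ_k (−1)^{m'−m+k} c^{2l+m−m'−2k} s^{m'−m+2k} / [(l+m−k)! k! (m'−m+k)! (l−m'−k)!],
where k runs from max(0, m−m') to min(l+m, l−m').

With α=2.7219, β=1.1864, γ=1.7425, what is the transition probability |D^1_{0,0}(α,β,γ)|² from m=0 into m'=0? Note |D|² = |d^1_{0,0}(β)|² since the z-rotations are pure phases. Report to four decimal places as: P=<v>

Split into d^1_{0,0}(β=1.1864) × two z-phases.
c=cos(1.1864/2)=0.829156, s=sin(1.1864/2)=0.559017; N=√[1·1·1·1]=1.000000
Admissible k: 0..1 (factorial args all ≥0)
  k=0: (−1)^0·1.0000/(1)·0.8292^2·0.5590^0 = +0.687500
  k=1: (−1)^1·1.0000/(1)·0.8292^0·0.5590^2 = -0.312500
d^1_{0,0}(1.1864) = +0.687500 -0.312500 = +0.375000
|D^1_{0,0}|² = |d^1_{0,0}(β)|² = (+0.375000)² = 0.140625 (the z-rotation phases have unit modulus)

P=0.1406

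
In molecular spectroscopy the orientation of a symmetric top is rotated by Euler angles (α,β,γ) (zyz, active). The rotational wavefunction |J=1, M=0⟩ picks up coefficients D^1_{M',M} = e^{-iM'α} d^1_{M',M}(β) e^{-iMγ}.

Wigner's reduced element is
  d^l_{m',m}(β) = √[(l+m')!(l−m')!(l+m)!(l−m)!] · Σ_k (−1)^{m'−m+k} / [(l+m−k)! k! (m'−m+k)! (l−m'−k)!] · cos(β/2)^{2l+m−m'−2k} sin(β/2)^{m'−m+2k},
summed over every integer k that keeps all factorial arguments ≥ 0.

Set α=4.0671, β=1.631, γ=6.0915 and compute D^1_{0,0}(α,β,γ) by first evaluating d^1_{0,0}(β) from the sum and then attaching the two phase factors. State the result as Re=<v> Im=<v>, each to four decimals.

D^1_{0,0}(4.0671,1.631,6.0915) = e^{-i·0·4.0671}·d^1_{0,0}(1.631)·e^{-i·0·6.0915}. Compute d first:
c=cos(1.631/2)=0.685504, s=sin(1.631/2)=0.728068; N=√[1·1·1·1]=1.000000
The bounds max(0,m−m')=0 and min(l+m,l−m')=1 give 2 terms
  k=0: (−1)^0·1.0000/(1)·0.6855^2·0.7281^0 = +0.469916
  k=1: (−1)^1·1.0000/(1)·0.6855^0·0.7281^2 = -0.530084
d^1_{0,0}(1.631) = +0.469916 -0.530084 = -0.060167
D = (+1.000000+0.000000i)·(-0.060167)·(+1.000000+0.000000i) = -0.060167+0.000000i

Re=-0.0602 Im=0.0000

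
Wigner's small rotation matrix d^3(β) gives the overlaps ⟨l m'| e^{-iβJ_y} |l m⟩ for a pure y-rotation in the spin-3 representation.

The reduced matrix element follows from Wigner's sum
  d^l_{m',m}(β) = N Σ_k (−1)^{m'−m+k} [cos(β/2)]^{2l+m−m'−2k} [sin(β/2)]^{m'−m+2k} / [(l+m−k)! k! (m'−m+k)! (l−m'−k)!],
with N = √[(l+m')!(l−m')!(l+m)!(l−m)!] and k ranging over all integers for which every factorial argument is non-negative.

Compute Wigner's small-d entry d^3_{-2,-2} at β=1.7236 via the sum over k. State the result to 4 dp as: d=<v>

d^3_{-2,-2}(β=1.7236) via Wigner's sum:
With c≡cos(β/2)=0.651072 and s≡sin(β/2)=0.759016, N=[1·120·1·120]^{1/2}=120.000000
The bounds max(0,m−m')=0 and min(l+m,l−m')=1 give 2 terms
  k=0: (−1)^0·120.0000/(120)·0.6511^6·0.7590^0 = +0.076168
  k=1: (−1)^1·120.0000/(24)·0.6511^4·0.7590^2 = -0.517593
d^3_{-2,-2}(1.7236) = +0.076168 -0.517593 = -0.441425

d=-0.4414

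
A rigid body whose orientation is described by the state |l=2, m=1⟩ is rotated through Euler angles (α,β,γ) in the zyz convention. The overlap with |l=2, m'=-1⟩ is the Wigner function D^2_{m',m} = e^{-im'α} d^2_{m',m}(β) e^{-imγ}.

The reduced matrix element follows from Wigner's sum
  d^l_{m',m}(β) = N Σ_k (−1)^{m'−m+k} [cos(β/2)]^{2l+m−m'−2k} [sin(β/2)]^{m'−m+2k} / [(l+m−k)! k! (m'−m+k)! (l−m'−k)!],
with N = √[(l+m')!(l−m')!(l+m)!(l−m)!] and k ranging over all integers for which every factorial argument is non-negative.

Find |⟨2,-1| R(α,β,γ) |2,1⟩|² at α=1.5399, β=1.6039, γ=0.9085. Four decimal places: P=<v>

P=0.2327

First d^2_{-1,1}(β=1.6039), then the phase factors e^{-i(-1)α} and e^{-i(1)γ}:
Half-angle: c=0.695307, s=0.718713. N=√(1·6·6·1)=6.000000
Admissible k: 2..3 (factorial args all ≥0)
  k=2: (−1)^0·6.0000/(2)·0.6953^2·0.7187^2 = +0.749178
  k=3: (−1)^1·6.0000/(6)·0.6953^0·0.7187^4 = -0.266823
d^2_{-1,1}(1.6039) = +0.749178 -0.266823 = +0.482356
|D^2_{-1,1}|² = |d^2_{-1,1}(β)|² = (+0.482356)² = 0.232667 (the z-rotation phases have unit modulus)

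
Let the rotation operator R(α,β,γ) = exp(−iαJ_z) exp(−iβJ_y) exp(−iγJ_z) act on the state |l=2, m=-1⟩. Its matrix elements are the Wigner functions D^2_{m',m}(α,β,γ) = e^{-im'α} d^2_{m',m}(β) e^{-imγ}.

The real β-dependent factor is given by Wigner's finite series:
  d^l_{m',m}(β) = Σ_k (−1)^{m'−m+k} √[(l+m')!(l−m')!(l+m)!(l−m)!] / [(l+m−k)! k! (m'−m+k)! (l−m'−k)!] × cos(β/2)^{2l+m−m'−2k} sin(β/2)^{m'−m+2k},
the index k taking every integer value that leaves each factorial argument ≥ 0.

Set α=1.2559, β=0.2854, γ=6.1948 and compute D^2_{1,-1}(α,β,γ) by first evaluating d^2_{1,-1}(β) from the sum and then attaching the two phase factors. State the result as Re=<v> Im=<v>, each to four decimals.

First d^2_{1,-1}(β=0.2854), then the phase factors e^{-i(1)α} and e^{-i(-1)γ}:
With c≡cos(β/2)=0.989836 and s≡sin(β/2)=0.142216, N=[6·1·1·6]^{1/2}=6.000000
k∈{0,1} keeps every argument non-negative
  k=0: (−1)^2·6.0000/(2)·0.9898^2·0.1422^2 = +0.059449
  k=1: (−1)^3·6.0000/(6)·0.9898^0·0.1422^4 = -0.000409
d^2_{1,-1}(0.2854) = +0.059449 -0.000409 = +0.059040
Attach z-rotation phases: D = e^{-i(1)(1.2559)}·(+0.059040)·e^{-i(-1)(6.1948)} = +0.013259-0.057532i

Re=0.0133 Im=-0.0575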